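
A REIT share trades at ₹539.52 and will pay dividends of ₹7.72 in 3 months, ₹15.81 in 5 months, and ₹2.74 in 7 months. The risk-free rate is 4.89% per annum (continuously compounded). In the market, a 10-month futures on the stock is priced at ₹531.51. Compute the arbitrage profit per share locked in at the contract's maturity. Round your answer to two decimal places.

₹3.60 per share

PV(dividends) I = 7.72·e^(−0.0489·3/12) + 15.81·e^(−0.0489·5/12) + 2.74·e^(−0.0489·7/12) = 25.7803
Fair futures F* = (S − I)·e^(rT) = (539.52 − 25.7803)·e^0.040750 = 513.7397 × 1.041592 = 535.1072
Market ₹531.51 < fair 535.1072: forward underpriced → reverse cash-and-carry (short the stock, invest proceeds at r, pay the dividends, go long the forward).
Profit at T = |F_mkt − F*| = |531.51 − 535.1072| = ₹3.60 per share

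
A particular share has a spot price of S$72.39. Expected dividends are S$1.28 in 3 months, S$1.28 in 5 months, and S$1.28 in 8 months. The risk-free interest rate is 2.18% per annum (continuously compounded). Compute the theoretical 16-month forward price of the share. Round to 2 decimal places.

PV(dividends) I = 1.28·e^(−0.0218·3/12) + 1.28·e^(−0.0218·5/12) + 1.28·e^(−0.0218·8/12)
I = 1.2730 + 1.2684 + 1.2615 = 3.8029
F = (S − I)·e^(rT) = (72.39 − 3.8029) · e^(0.0218·16/12)
= 68.5871 · e^0.029067 = 68.5871 × 1.029494 = S$70.61

S$70.61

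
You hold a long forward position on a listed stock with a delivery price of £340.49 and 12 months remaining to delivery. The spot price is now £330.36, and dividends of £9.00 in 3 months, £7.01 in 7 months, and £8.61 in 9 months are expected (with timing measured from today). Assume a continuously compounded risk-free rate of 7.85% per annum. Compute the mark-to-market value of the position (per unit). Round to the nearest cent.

-£8.06

PV(remaining dividends) I = 9.00·e^(−0.0785·3/12) + 7.01·e^(−0.0785·7/12) + 8.61·e^(−0.0785·9/12) = 23.6391
Current forward F = (S − I)·e^(rT) = (330.36 − 23.6391)·e^(0.0785·12/12) = 306.7209 × 1.081663 = 331.7686
Value (long) = (F − K)·e^(−rT) = (331.7686 − 340.49) × 0.924502 = -8.0630
Value = -£8.06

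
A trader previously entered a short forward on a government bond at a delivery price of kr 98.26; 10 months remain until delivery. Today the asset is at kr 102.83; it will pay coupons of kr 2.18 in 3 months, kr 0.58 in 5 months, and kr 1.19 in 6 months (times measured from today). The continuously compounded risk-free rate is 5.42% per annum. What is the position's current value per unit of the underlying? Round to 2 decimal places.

PV(remaining coupons) I = 2.18·e^(−0.0542·3/12) + 0.58·e^(−0.0542·5/12) + 1.19·e^(−0.0542·6/12) = 3.8759
Current forward F = (S − I)·e^(rT) = (102.83 − 3.8759)·e^(0.0542·10/12) = 98.9541 × 1.046202 = 103.5260
Value (long) = (F − K)·e^(−rT) = (103.5260 − 98.26) × 0.955838 = 5.0334
Short position value = −(long value) = -kr 5.03

-kr 5.03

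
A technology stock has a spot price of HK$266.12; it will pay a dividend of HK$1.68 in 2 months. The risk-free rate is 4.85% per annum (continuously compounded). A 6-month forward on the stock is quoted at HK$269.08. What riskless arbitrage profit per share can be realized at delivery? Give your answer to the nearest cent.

HK$1.86 per share

PV(dividends) I = 1.68·e^(−0.0485·2/12) = 1.6665
Fair forward F* = (S − I)·e^(rT) = (266.12 − 1.6665)·e^0.024250 = 264.4535 × 1.024546 = 270.9448
Market HK$269.08 < fair 270.9448: forward underpriced → reverse cash-and-carry (short the stock, invest proceeds at r, pay the dividends, go long the forward).
Profit at T = |F_mkt − F*| = |269.08 − 270.9448| = HK$1.86 per share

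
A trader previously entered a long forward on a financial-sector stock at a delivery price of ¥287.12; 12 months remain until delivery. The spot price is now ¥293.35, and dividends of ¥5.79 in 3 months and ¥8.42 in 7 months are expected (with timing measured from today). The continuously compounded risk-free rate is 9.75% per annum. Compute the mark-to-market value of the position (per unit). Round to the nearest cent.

¥19.30

PV(remaining dividends) I = 5.79·e^(−0.0975·3/12) + 8.42·e^(−0.0975·7/12) = 13.6051
Current forward F = (S − I)·e^(rT) = (293.35 − 13.6051)·e^(0.0975·12/12) = 279.7449 × 1.102411 = 308.3939
Value (long) = (F − K)·e^(−rT) = (308.3939 − 287.12) × 0.907102 = 19.2976
Value = ¥19.30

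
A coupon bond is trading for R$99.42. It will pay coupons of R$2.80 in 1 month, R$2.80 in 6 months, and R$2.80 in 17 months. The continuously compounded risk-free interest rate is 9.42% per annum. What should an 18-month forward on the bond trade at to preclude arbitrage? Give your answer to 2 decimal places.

PV(coupons) I = 2.80·e^(−0.0942·1/12) + 2.80·e^(−0.0942·6/12) + 2.80·e^(−0.0942·17/12)
I = 2.7781 + 2.6712 + 2.4502 = 7.8995
F = (S − I)·e^(rT) = (99.42 − 7.8995) · e^(0.0942·18/12)
= 91.5205 · e^0.141300 = 91.5205 × 1.151770 = R$105.41

R$105.41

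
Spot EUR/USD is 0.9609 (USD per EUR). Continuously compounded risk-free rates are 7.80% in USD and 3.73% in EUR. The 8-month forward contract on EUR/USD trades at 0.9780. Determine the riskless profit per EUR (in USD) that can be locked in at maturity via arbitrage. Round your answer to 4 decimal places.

Fair forward: F* = S·e^(carry·T), with carry = (r_USD − r_EUR) = 0.0780 − 0.0373 = 0.0407
F* = 0.9609 · e^(0.0407 × 8/12) = 0.9609 · e^0.027133 = 0.9609 × 1.027504 = 0.9873
Market 0.9780 < fair 0.9873: forward underpriced → reverse cash-and-carry (short spot, go long the forward).
At maturity, profit = |F_mkt − F*| = |0.9780 − 0.9873| = 0.0093 per EUR (in USD)

0.0093 per EUR (in USD)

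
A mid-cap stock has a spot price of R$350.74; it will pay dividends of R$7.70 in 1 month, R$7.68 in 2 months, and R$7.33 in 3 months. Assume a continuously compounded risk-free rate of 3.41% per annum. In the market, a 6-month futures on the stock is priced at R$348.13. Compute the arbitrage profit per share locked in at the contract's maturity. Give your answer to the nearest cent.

PV(dividends) I = 7.70·e^(−0.0341·1/12) + 7.68·e^(−0.0341·2/12) + 7.33·e^(−0.0341·3/12) = 22.5824
Fair futures F* = (S − I)·e^(rT) = (350.74 − 22.5824)·e^0.017050 = 328.1576 × 1.017196 = 333.8006
Market R$348.13 > fair 333.8006: forward overpriced → cash-and-carry (borrow at r, buy the stock and collect the dividends, short the forward).
Profit at T = |F_mkt − F*| = |348.13 − 333.8006| = R$14.33 per share

R$14.33 per share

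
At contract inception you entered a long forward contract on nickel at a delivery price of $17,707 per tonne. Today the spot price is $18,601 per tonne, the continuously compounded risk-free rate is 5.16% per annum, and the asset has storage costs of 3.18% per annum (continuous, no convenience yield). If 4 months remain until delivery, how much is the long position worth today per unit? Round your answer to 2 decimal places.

Current fair forward for the remaining 4 months: F = S·e^((r + u)·T), (r + u) = 0.0516 + 0.0318 = 0.0834
F = 18601 · e^(0.0834 × 4/12) = 18601 × 1.02819003 = 19125.3627
Value of long forward = (F − K)·e^(−rT) = (19125.3627 − 17707) · e^(−0.0516·4/12)
= 1418.3627 × 0.98294708 = 1394.18

$1394.18 per tonne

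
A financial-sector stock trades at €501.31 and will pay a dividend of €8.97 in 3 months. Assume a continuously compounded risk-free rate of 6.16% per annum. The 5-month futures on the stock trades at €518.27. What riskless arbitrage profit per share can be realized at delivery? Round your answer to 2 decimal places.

PV(dividends) I = 8.97·e^(−0.0616·3/12) = 8.8329
Fair futures F* = (S − I)·e^(rT) = (501.31 − 8.8329)·e^0.025667 = 492.4771 × 1.025999 = 505.2810
Market €518.27 > fair 505.2810: forward overpriced → cash-and-carry (borrow at r, buy the stock and collect the dividends, short the forward).
Profit at T = |F_mkt − F*| = |518.27 − 505.2810| = €12.99 per share

€12.99 per share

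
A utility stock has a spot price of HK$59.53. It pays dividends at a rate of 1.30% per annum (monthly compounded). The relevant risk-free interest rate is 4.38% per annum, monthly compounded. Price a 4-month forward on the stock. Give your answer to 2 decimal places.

F = S · (1+r/12)^(12T) / (1+q/12)^(12T)
= 59.53 × 1.014680 / 1.004340 = 59.53 × 1.010295
F = HK$60.14

HK$60.14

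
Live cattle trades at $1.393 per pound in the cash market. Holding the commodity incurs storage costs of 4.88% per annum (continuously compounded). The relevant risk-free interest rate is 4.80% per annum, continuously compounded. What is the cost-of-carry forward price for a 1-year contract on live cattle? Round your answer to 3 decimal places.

$1.535 per pound

Net carry = r + u − y = 0.0480 + 0.0488 − 0.0000 = 0.0968
F = S·e^((r+u−y)T) = 1.393 · e^(0.0968 × 1) = 1.393 · e^0.096800
= 1.393 × 1.101640 = $1.535 per pound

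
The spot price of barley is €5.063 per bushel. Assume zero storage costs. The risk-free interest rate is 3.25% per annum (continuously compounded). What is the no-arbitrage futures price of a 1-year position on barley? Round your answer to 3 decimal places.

F = S·e^(rT) = 5.063 · e^(0.0325 × 1) = 5.063 · e^0.032500
= 5.063 × 1.033034 = €5.230 per bushel

€5.230 per bushel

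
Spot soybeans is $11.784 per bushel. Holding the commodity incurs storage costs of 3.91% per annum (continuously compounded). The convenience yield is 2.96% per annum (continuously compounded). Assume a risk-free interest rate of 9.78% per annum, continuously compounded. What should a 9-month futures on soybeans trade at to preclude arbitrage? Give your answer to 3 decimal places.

Net carry = r + u − y = 0.0978 + 0.0391 − 0.0296 = 0.1073
F = S·e^((r+u−y)T) = 11.784 · e^(0.1073 × 9/12) = 11.784 · e^0.080475
= 11.784 × 1.083802 = $12.772 per bushel

$12.772 per bushel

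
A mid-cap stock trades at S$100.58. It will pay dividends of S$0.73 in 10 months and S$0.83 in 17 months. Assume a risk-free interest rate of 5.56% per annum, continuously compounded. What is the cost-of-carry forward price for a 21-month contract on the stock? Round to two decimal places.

S$109.24

PV(dividends) I = 0.73·e^(−0.0556·10/12) + 0.83·e^(−0.0556·17/12)
I = 0.6969 + 0.7671 = 1.4640
F = (S − I)·e^(rT) = (100.58 − 1.4640) · e^(0.0556·21/12)
= 99.1160 · e^0.097300 = 99.1160 × 1.102191 = S$109.24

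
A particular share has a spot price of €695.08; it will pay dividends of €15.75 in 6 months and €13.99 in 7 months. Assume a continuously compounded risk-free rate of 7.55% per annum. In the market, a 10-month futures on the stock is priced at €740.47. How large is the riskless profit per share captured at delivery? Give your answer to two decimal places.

€30.66 per share

PV(dividends) I = 15.75·e^(−0.0755·6/12) + 13.99·e^(−0.0755·7/12) = 28.5537
Fair futures F* = (S − I)·e^(rT) = (695.08 − 28.5537)·e^0.062917 = 666.5263 × 1.064938 = 709.8092
Market €740.47 > fair 709.8092: forward overpriced → cash-and-carry (borrow at r, buy the stock and collect the dividends, short the forward).
Profit at T = |F_mkt − F*| = |740.47 − 709.8092| = €30.66 per share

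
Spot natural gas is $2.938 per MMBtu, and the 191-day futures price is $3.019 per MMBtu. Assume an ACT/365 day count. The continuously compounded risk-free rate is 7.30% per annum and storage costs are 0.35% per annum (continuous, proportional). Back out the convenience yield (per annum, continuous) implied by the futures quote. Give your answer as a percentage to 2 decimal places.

2.45%

F = S·e^((r+u−y)T) ⇒ (r+u−y) = ln(F/S)/T
ln(3.019/2.938) = 0.027197; /T ⇒ 0.051973
y = r + u − ln(F/S)/T = 0.0730 + 0.0035 − 0.051973 = 0.024527
y = 2.45%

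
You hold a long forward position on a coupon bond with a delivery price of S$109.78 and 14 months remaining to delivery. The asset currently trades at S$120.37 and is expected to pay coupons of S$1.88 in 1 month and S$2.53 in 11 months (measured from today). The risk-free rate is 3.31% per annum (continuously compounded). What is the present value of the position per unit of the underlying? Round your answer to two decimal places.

PV(remaining coupons) I = 1.88·e^(−0.0331·1/12) + 2.53·e^(−0.0331·11/12) = 4.3292
Current forward F = (S − I)·e^(rT) = (120.37 − 4.3292)·e^(0.0331·14/12) = 116.0408 × 1.039372 = 120.6096
Value (long) = (F − K)·e^(−rT) = (120.6096 − 109.78) × 0.962119 = 10.4194
Value = S$10.42

S$10.42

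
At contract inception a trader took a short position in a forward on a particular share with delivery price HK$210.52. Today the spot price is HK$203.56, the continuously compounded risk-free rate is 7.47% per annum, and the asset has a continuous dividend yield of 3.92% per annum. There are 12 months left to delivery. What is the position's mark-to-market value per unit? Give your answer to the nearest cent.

-HK$0.37

Current fair forward for the remaining 12 months: F = S·e^((r − q)·T), (r − q) = 0.0747 − 0.0392 = 0.0355
F = 203.56 · e^(0.0355 × 12/12) = 203.56 × 1.036138 = 210.9163
Value of long forward = (F − K)·e^(−rT) = (210.9163 − 210.52) · e^(−0.0747·12/12)
= 0.3963 × 0.928022 = 0.37
Short position value = −(long value) = -HK$0.37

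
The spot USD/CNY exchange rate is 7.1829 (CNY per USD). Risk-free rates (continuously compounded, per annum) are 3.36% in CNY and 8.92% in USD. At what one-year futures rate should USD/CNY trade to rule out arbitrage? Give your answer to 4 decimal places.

F = S·e^((r_CNY − r_USD)T) = 7.1829 · e^((0.0336 − 0.0892) × 12/12)
= 7.1829 · e^-0.055600 = 7.1829 × 0.945917
F = 6.7944 CNY per USD

6.7944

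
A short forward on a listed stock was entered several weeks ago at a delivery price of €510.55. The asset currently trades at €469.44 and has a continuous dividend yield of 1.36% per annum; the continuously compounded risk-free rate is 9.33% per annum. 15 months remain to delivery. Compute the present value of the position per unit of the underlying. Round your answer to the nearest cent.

Current fair forward for the remaining 15 months: F = S·e^((r − q)·T), (r − q) = 0.0933 − 0.0136 = 0.0797
F = 469.44 · e^(0.0797 × 15/12) = 469.44 × 1.104757 = 518.6171
Value of long forward = (F − K)·e^(−rT) = (518.6171 − 510.55) · e^(−0.0933·15/12)
= 8.0671 × 0.889919 = 7.18
Short position value = −(long value) = -€7.18

-€7.18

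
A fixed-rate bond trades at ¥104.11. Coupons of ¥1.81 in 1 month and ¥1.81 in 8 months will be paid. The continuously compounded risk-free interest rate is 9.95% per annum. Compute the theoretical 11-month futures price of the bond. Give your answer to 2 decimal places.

¥110.23

PV(coupons) I = 1.81·e^(−0.0995·1/12) + 1.81·e^(−0.0995·8/12)
I = 1.7951 + 1.6938 = 3.4889
F = (S − I)·e^(rT) = (104.11 − 3.4889) · e^(0.0995·11/12)
= 100.6211 · e^0.091208 = 100.6211 × 1.095497 = ¥110.23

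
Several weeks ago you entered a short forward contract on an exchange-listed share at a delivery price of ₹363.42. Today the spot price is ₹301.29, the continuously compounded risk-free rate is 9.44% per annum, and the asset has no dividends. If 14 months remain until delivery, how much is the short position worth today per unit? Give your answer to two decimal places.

₹24.23

Current fair forward for the remaining 14 months: F = S·e^(r·T), r = 0.0944
F = 301.29 · e^(0.0944 × 14/12) = 301.29 × 1.116427 = 336.3683
Value of long forward = (F − K)·e^(−rT) = (336.3683 − 363.42) · e^(−0.0944·14/12)
= -27.0517 × 0.895715 = -24.23
Short position value = −(long value) = ₹24.23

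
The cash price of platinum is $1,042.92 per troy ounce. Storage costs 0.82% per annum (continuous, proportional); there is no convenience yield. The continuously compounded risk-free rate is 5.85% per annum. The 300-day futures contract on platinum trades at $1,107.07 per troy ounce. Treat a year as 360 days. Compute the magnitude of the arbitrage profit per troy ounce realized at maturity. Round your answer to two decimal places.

$4.54 per troy ounce

Fair futures: F* = S·e^(carry·T), with carry = (r + u) = 0.0585 + 0.0082 = 0.0667
F* = 1042.92 · e^(0.0667 × 300/360) = 1042.92 · e^0.05558333 = 1042.92 × 1.05715711 = $1102.5303
Market $1107.07 > fair $1102.5303: forward overpriced → cash-and-carry (buy spot, short the forward).
At maturity, profit = |F_mkt − F*| = |1107.07 − 1102.5303| = $4.54 per troy ounce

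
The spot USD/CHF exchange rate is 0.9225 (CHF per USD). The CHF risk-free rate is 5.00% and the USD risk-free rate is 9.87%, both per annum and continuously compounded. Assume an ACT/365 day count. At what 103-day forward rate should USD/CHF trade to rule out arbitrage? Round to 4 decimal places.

F = S·e^((r_CHF − r_USD)T) = 0.9225 · e^((0.0500 − 0.0987) × 103/365)
= 0.9225 · e^-0.013743 = 0.9225 × 0.986351
F = 0.9099 CHF per USD

0.9099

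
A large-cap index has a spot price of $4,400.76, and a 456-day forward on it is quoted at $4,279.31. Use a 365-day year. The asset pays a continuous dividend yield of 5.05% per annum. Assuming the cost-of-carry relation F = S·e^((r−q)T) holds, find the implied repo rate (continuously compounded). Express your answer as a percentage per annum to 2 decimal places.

From F = S·e^((r−q)T): (r − q) = ln(F/S)/T
ln(4279.31/4400.76) = ln(0.972402) = -0.027986
(r − q) = -0.027986 / (456/365) = -0.022401
r = ln(F/S)/T + q = -0.022401 + 0.0505 = 0.028099
r = 2.81%

2.81%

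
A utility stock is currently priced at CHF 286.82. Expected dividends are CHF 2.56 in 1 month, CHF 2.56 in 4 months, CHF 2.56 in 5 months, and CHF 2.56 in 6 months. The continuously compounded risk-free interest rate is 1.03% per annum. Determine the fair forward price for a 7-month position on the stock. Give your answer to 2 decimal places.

PV(dividends) I = 2.56·e^(−0.0103·1/12) + 2.56·e^(−0.0103·4/12) + 2.56·e^(−0.0103·5/12) + 2.56·e^(−0.0103·6/12)
I = 2.5578 + 2.5512 + 2.5490 + 2.5468 = 10.2048
F = (S − I)·e^(rT) = (286.82 − 10.2048) · e^(0.0103·7/12)
= 276.6152 · e^0.006008 = 276.6152 × 1.006026 = CHF 278.28

CHF 278.28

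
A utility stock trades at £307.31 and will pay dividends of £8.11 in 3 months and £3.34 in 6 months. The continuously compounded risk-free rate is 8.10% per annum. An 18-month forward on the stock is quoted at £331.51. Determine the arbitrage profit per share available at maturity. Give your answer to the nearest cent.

£2.91 per share

PV(dividends) I = 8.11·e^(−0.0810·3/12) + 3.34·e^(−0.0810·6/12) = 11.1549
Fair forward F* = (S − I)·e^(rT) = (307.31 − 11.1549)·e^0.121500 = 296.1551 × 1.129189 = 334.4151
Market £331.51 < fair 334.4151: forward underpriced → reverse cash-and-carry (short the stock, invest proceeds at r, pay the dividends, go long the forward).
Profit at T = |F_mkt − F*| = |331.51 − 334.4151| = £2.91 per share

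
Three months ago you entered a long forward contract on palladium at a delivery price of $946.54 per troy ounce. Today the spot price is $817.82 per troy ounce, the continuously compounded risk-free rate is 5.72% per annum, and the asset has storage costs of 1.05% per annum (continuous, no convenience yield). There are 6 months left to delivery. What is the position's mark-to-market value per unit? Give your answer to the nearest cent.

-$97.73 per troy ounce

Current fair forward for the remaining 6 months: F = S·e^((r + u)·T), (r + u) = 0.0572 + 0.0105 = 0.0677
F = 817.82 · e^(0.0677 × 6/12) = 817.82 × 1.034429 = 845.9767
Value of long forward = (F − K)·e^(−rT) = (845.9767 − 946.54) · e^(−0.0572·6/12)
= -100.5633 × 0.971805 = -97.73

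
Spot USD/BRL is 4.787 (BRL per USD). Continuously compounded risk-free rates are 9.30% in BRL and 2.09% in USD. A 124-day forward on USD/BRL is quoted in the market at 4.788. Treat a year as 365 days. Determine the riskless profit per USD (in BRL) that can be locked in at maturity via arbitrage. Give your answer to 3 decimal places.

0.118 per USD (in BRL)

Fair forward: F* = S·e^(carry·T), with carry = (r_BRL − r_USD) = 0.0930 − 0.0209 = 0.0721
F* = 4.787 · e^(0.0721 × 124/365) = 4.787 · e^0.024494 = 4.787 × 1.024796 = 4.9057
Market 4.788 < fair 4.9057: forward underpriced → reverse cash-and-carry (short spot, go long the forward).
At maturity, profit = |F_mkt − F*| = |4.788 − 4.9057| = 0.118 per USD (in BRL)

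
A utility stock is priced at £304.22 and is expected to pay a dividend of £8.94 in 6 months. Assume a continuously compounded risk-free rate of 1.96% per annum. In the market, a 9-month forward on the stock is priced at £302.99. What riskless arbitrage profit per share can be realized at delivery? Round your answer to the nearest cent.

PV(dividends) I = 8.94·e^(−0.0196·6/12) = 8.8528
Fair forward F* = (S − I)·e^(rT) = (304.22 − 8.8528)·e^0.014700 = 295.3672 × 1.014809 = 299.7413
Market £302.99 > fair 299.7413: forward overpriced → cash-and-carry (borrow at r, buy the stock and collect the dividends, short the forward).
Profit at T = |F_mkt − F*| = |302.99 − 299.7413| = £3.25 per share

£3.25 per share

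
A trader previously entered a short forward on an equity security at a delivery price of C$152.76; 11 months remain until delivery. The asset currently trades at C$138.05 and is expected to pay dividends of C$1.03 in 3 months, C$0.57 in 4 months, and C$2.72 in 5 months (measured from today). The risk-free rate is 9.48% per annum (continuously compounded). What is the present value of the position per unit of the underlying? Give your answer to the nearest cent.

C$6.17

PV(remaining dividends) I = 1.03·e^(−0.0948·3/12) + 0.57·e^(−0.0948·4/12) + 2.72·e^(−0.0948·5/12) = 4.1728
Current forward F = (S − I)·e^(rT) = (138.05 − 4.1728)·e^(0.0948·11/12) = 133.8772 × 1.090788 = 146.0316
Value (long) = (F − K)·e^(−rT) = (146.0316 − 152.76) × 0.916769 = -6.1684
Short position value = −(long value) = C$6.17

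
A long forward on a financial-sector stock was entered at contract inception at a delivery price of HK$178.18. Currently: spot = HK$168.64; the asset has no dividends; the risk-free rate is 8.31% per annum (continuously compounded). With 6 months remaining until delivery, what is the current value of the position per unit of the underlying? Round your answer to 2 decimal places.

Current fair forward for the remaining 6 months: F = S·e^(r·T), r = 0.0831
F = 168.64 · e^(0.0831 × 6/12) = 168.64 × 1.042425 = 175.7946
Value of long forward = (F − K)·e^(−rT) = (175.7946 − 178.18) · e^(−0.0831·6/12)
= -2.3854 × 0.959301 = -2.29

-HK$2.29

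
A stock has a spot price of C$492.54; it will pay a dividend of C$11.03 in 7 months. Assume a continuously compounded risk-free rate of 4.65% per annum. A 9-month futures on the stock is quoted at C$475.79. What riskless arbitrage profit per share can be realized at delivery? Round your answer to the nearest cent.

C$23.11 per share

PV(dividends) I = 11.03·e^(−0.0465·7/12) = 10.7348
Fair futures F* = (S − I)·e^(rT) = (492.54 − 10.7348)·e^0.034875 = 481.8052 × 1.035490 = 498.9045
Market C$475.79 < fair 498.9045: forward underpriced → reverse cash-and-carry (short the stock, invest proceeds at r, pay the dividends, go long the forward).
Profit at T = |F_mkt − F*| = |475.79 − 498.9045| = C$23.11 per share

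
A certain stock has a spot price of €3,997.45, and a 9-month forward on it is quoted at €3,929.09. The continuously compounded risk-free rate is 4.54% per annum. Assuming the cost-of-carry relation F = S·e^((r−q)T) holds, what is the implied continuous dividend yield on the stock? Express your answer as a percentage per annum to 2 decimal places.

From F = S·e^((r−q)T): (r − q) = ln(F/S)/T
ln(3929.09/3997.45) = ln(0.982899) = -0.017249
(r − q) = -0.017249 / (9/12) = -0.022999
q = r − ln(F/S)/T = 0.0454 + 0.022999 = 0.068399
q = 6.84%

6.84%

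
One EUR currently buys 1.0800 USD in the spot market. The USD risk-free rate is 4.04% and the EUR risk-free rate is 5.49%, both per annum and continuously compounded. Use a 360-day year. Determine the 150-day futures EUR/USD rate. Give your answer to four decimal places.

1.0735

F = S·e^((r_USD − r_EUR)T) = 1.0800 · e^((0.0404 − 0.0549) × 150/360)
= 1.0800 · e^-0.006042 = 1.0800 × 0.993976
F = 1.0735 USD per EUR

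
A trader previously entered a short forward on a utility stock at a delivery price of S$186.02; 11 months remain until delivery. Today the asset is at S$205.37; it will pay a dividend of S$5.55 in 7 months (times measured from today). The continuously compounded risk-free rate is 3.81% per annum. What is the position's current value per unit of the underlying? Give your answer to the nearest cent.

PV(remaining dividends) I = 5.55·e^(−0.0381·7/12) = 5.4280
Current forward F = (S − I)·e^(rT) = (205.37 − 5.4280)·e^(0.0381·11/12) = 199.9420 × 1.035542 = 207.0483
Value (long) = (F − K)·e^(−rT) = (207.0483 − 186.02) × 0.965678 = 20.3066
Short position value = −(long value) = -S$20.31

-S$20.31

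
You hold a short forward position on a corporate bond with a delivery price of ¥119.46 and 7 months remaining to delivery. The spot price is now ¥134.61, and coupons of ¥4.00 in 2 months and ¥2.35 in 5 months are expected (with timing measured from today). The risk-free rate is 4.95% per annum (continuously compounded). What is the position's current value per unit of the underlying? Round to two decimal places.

-¥12.28

PV(remaining coupons) I = 4.00·e^(−0.0495·2/12) + 2.35·e^(−0.0495·5/12) = 6.2692
Current forward F = (S − I)·e^(rT) = (134.61 − 6.2692)·e^(0.0495·7/12) = 128.3408 × 1.029296 = 132.1007
Value (long) = (F − K)·e^(−rT) = (132.1007 − 119.46) × 0.971538 = 12.2809
Short position value = −(long value) = -¥12.28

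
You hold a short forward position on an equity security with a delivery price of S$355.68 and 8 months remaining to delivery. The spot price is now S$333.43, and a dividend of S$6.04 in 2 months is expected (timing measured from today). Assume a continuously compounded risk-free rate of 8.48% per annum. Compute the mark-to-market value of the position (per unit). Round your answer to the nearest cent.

PV(remaining dividends) I = 6.04·e^(−0.0848·2/12) = 5.9552
Current forward F = (S − I)·e^(rT) = (333.43 − 5.9552)·e^(0.0848·8/12) = 327.4748 × 1.058162 = 346.5214
Value (long) = (F − K)·e^(−rT) = (346.5214 − 355.68) × 0.945035 = -8.6552
Short position value = −(long value) = S$8.66

S$8.66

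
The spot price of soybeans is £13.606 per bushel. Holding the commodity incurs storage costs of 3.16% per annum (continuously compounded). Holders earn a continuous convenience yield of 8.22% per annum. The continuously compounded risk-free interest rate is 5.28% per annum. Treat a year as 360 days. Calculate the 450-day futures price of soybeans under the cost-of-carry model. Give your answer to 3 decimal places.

Net carry = r + u − y = 0.0528 + 0.0316 − 0.0822 = 0.0022
F = S·e^((r+u−y)T) = 13.606 · e^(0.0022 × 450/360) = 13.606 · e^0.002750
= 13.606 × 1.002754 = £13.643 per bushel

£13.643 per bushel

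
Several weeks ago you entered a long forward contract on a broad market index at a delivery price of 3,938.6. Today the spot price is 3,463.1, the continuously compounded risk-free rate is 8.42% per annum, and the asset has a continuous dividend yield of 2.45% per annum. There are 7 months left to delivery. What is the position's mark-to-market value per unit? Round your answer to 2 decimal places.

-335.86

Current fair forward for the remaining 7 months: F = S·e^((r − q)·T), (r − q) = 0.0842 − 0.0245 = 0.0597
F = 3463.1 · e^(0.0597 × 7/12) = 3463.1 × 1.03543849 = 3585.8270
Value of long forward = (F − K)·e^(−rT) = (3585.8270 − 3938.6) · e^(−0.0842·7/12)
= -352.7730 × 0.95207005 = -335.86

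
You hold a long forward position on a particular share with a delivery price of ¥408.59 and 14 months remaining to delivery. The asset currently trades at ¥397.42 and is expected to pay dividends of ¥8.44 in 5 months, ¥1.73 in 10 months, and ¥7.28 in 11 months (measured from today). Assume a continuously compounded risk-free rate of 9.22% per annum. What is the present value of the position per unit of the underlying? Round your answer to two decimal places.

¥14.09

PV(remaining dividends) I = 8.44·e^(−0.0922·5/12) + 1.73·e^(−0.0922·10/12) + 7.28·e^(−0.0922·11/12) = 16.4140
Current forward F = (S − I)·e^(rT) = (397.42 − 16.4140)·e^(0.0922·14/12) = 381.0060 × 1.113565 = 424.2749
Value (long) = (F − K)·e^(−rT) = (424.2749 − 408.59) × 0.898017 = 14.0853
Value = ¥14.09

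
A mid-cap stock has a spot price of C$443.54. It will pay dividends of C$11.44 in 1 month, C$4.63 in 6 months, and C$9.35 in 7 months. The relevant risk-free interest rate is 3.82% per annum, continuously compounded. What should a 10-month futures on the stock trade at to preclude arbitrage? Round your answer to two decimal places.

C$431.98

PV(dividends) I = 11.44·e^(−0.0382·1/12) + 4.63·e^(−0.0382·6/12) + 9.35·e^(−0.0382·7/12)
I = 11.4036 + 4.5424 + 9.1440 = 25.0900
F = (S − I)·e^(rT) = (443.54 − 25.0900) · e^(0.0382·10/12)
= 418.4500 · e^0.031833 = 418.4500 × 1.032345 = C$431.98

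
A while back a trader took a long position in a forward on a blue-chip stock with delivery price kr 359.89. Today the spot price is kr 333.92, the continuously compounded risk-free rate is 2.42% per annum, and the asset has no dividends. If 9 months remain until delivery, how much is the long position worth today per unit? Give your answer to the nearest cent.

Current fair forward for the remaining 9 months: F = S·e^(r·T), r = 0.0242
F = 333.92 · e^(0.0242 × 9/12) = 333.92 × 1.018316 = 340.0361
Value of long forward = (F − K)·e^(−rT) = (340.0361 − 359.89) · e^(−0.0242·9/12)
= -19.8539 × 0.982014 = -19.50

-kr 19.50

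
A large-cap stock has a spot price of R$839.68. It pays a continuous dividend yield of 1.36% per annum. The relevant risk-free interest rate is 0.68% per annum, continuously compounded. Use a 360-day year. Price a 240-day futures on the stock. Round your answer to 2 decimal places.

R$835.88

F = S·e^((r − q)T) = 839.68 · e^((0.0068 − 0.0136) × 240/360)
= 839.68 · e^-0.004533 = 839.68 × 0.995477
F = R$835.88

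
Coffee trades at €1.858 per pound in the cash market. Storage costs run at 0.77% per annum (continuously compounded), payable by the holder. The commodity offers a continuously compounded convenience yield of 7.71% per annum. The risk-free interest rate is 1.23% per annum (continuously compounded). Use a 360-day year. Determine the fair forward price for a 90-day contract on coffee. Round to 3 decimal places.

€1.832 per pound

Net carry = r + u − y = 0.0123 + 0.0077 − 0.0771 = -0.0571
F = S·e^((r+u−y)T) = 1.858 · e^(-0.0571 × 90/360) = 1.858 · e^-0.014275
= 1.858 × 0.985826 = €1.832 per pound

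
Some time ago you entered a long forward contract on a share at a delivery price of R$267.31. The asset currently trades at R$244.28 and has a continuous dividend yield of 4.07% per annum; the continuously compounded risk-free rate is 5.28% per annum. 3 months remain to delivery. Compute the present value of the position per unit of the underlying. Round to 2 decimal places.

Current fair forward for the remaining 3 months: F = S·e^((r − q)·T), (r − q) = 0.0528 − 0.0407 = 0.0121
F = 244.28 · e^(0.0121 × 3/12) = 244.28 × 1.003030 = 245.0202
Value of long forward = (F − K)·e^(−rT) = (245.0202 − 267.31) · e^(−0.0528·3/12)
= -22.2898 × 0.986887 = -22.00

-R$22.00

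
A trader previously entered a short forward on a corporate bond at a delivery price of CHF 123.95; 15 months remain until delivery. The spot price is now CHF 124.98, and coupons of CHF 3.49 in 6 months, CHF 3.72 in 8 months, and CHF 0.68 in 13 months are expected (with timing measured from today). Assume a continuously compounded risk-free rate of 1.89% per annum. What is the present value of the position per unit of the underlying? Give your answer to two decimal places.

PV(remaining coupons) I = 3.49·e^(−0.0189·6/12) + 3.72·e^(−0.0189·8/12) + 0.68·e^(−0.0189·13/12) = 7.7968
Current forward F = (S − I)·e^(rT) = (124.98 − 7.7968)·e^(0.0189·15/12) = 117.1832 × 1.023906 = 119.9846
Value (long) = (F − K)·e^(−rT) = (119.9846 − 123.95) × 0.976652 = -3.8728
Short position value = −(long value) = CHF 3.87

CHF 3.87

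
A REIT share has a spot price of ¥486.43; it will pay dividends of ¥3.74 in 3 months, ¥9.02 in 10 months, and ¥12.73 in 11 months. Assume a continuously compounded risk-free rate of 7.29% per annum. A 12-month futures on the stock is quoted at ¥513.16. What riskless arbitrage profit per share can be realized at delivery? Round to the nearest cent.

¥15.83 per share

PV(dividends) I = 3.74·e^(−0.0729·3/12) + 9.02·e^(−0.0729·10/12) + 12.73·e^(−0.0729·11/12) = 24.0679
Fair futures F* = (S − I)·e^(rT) = (486.43 − 24.0679)·e^0.072900 = 462.3621 × 1.075623 = 497.3273
Market ¥513.16 > fair 497.3273: forward overpriced → cash-and-carry (borrow at r, buy the stock and collect the dividends, short the forward).
Profit at T = |F_mkt − F*| = |513.16 − 497.3273| = ¥15.83 per share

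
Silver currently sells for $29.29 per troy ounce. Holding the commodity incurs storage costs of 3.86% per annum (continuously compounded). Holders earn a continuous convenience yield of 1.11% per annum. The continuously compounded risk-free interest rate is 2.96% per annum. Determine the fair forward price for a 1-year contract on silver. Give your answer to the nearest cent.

$31.01 per troy ounce

Net carry = r + u − y = 0.0296 + 0.0386 − 0.0111 = 0.0571
F = S·e^((r+u−y)T) = 29.29 · e^(0.0571 × 12/12) = 29.29 · e^0.057100
= 29.29 × 1.058762 = $31.01 per troy ounce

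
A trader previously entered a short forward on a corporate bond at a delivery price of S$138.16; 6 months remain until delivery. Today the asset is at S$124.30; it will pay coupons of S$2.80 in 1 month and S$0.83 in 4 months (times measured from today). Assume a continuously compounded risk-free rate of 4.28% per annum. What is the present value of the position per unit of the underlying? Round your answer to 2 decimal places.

PV(remaining coupons) I = 2.80·e^(−0.0428·1/12) + 0.83·e^(−0.0428·4/12) = 3.6083
Current forward F = (S − I)·e^(rT) = (124.30 − 3.6083)·e^(0.0428·6/12) = 120.6917 × 1.021631 = 123.3024
Value (long) = (F − K)·e^(−rT) = (123.3024 − 138.16) × 0.978827 = -14.5430
Short position value = −(long value) = S$14.54

S$14.54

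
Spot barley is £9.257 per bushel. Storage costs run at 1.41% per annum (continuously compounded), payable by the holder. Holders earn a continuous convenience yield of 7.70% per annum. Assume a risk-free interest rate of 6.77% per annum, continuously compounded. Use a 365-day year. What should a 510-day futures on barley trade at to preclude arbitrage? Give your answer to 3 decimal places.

£9.319 per bushel

Net carry = r + u − y = 0.0677 + 0.0141 − 0.0770 = 0.0048
F = S·e^((r+u−y)T) = 9.257 · e^(0.0048 × 510/365) = 9.257 · e^0.006707
= 9.257 × 1.006730 = £9.319 per bushel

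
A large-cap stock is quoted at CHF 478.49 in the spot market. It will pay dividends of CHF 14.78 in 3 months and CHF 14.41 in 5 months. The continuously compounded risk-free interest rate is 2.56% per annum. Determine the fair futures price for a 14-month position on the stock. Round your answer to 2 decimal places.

CHF 463.18

PV(dividends) I = 14.78·e^(−0.0256·3/12) + 14.41·e^(−0.0256·5/12)
I = 14.6857 + 14.2571 = 28.9428
F = (S − I)·e^(rT) = (478.49 − 28.9428) · e^(0.0256·14/12)
= 449.5472 · e^0.029867 = 449.5472 × 1.030317 = CHF 463.18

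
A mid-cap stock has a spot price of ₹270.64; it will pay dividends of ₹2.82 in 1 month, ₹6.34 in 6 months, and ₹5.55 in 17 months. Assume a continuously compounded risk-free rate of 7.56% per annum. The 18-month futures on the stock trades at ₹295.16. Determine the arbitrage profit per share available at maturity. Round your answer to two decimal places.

PV(dividends) I = 2.82·e^(−0.0756·1/12) + 6.34·e^(−0.0756·6/12) + 5.55·e^(−0.0756·17/12) = 13.8934
Fair futures F* = (S − I)·e^(rT) = (270.64 − 13.8934)·e^0.113400 = 256.7466 × 1.120080 = 287.5767
Market ₹295.16 > fair 287.5767: forward overpriced → cash-and-carry (borrow at r, buy the stock and collect the dividends, short the forward).
Profit at T = |F_mkt − F*| = |295.16 − 287.5767| = ₹7.58 per share

₹7.58 per share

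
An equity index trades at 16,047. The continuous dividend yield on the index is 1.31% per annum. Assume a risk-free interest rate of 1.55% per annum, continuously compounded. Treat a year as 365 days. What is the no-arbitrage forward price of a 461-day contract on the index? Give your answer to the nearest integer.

16,096

F = S·e^((r − q)T) = 16047 · e^((0.0155 − 0.0131) × 461/365)
= 16047 · e^0.003031 = 16047 × 1.003036
F = 16,096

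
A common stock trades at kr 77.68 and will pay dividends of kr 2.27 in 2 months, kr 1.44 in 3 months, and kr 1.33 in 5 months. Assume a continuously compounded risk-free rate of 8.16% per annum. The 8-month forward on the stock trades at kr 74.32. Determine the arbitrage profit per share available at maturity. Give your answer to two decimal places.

PV(dividends) I = 2.27·e^(−0.0816·2/12) + 1.44·e^(−0.0816·3/12) + 1.33·e^(−0.0816·5/12) = 4.9358
Fair forward F* = (S − I)·e^(rT) = (77.68 − 4.9358)·e^0.054400 = 72.7442 × 1.055907 = 76.8111
Market kr 74.32 < fair 76.8111: forward underpriced → reverse cash-and-carry (short the stock, invest proceeds at r, pay the dividends, go long the forward).
Profit at T = |F_mkt − F*| = |74.32 − 76.8111| = kr 2.49 per share

kr 2.49 per share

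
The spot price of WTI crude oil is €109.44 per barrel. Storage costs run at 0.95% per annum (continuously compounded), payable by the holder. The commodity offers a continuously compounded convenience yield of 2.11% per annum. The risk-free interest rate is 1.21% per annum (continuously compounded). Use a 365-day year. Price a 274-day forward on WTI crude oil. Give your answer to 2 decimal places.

€109.48 per barrel

Net carry = r + u − y = 0.0121 + 0.0095 − 0.0211 = 0.0005
F = S·e^((r+u−y)T) = 109.44 · e^(0.0005 × 274/365) = 109.44 · e^0.000375
= 109.44 × 1.000375 = €109.48 per barrel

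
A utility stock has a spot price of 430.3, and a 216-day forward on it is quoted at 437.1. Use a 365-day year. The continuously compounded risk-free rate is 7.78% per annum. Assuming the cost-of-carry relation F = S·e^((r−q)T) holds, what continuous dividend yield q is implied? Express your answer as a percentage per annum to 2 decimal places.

From F = S·e^((r−q)T): (r − q) = ln(F/S)/T
ln(437.1/430.3) = ln(1.015803) = 0.015679
(r − q) = 0.015679 / (216/365) = 0.026495
q = r − ln(F/S)/T = 0.0778 − 0.026495 = 0.051305
q = 5.13%

5.13%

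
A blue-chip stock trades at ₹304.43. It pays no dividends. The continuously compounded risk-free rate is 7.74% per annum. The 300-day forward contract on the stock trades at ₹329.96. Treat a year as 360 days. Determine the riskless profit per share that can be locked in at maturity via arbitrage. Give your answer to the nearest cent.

₹5.25 per share

Fair forward: F* = S·e^(carry·T), with carry = r = 0.0774
F* = 304.43 · e^(0.0774 × 300/360) = 304.43 · e^0.064500 = 304.43 × 1.066626 = ₹324.7130
Market ₹329.96 > fair ₹324.7130: forward overpriced → cash-and-carry (buy spot, short the forward).
At maturity, profit = |F_mkt − F*| = |329.96 − 324.7130| = ₹5.25 per share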